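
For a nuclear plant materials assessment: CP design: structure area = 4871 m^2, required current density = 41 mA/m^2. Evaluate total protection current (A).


I = area * current density, then convert mA → A (÷1000)
I = 4871 * 41 / 1000 = 199.71 A

199.71 A


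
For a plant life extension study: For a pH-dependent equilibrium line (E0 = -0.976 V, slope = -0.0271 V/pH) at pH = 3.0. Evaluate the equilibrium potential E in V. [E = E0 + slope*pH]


Apply the Pourbaix line equation: E = E0 + slope*pH
E = -0.976 + (-0.0271)*3.0 = -0.976 + (-0.0813) = -1.0573 V
Rounded to 4 decimal places: E = -1.0573 V

-1.0573 V


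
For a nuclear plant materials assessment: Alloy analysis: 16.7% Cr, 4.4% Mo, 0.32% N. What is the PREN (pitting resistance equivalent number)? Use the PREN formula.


Apply the PREN formula: PREN = Cr + 3.3*Mo + 16*N
PREN = 16.7 + 3.3*4.4 + 16*0.32
PREN = 16.7 + 14.52 + 5.12 = 36.34

36.34


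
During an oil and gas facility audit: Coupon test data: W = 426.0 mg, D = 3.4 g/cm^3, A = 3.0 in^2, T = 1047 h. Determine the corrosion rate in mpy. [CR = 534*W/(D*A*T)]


Apply the mpy weight-loss relation: CR = 534 * W / (D * A * T)
Numerator: 534 * 426.0 = 227484.0
Denominator: 3.4 * 3.0 * 1047 = 10679.4
CR = 227484.0 / 10679.4 = 21.301 mpy

21.301 mpy


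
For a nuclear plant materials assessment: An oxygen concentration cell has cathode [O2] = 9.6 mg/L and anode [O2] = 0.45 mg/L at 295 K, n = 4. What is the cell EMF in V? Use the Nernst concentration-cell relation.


Apply the Nernst concentration-cell relation: E = (RT/nF)*ln(C_cathode/C_anode)
RT/nF = 8.314*295/(4*96485) = 0.00635495 V
ln(9.6/0.45) = 3.06027
E = 0.00635495 * 3.06027 = 0.01945 V

0.01945 V


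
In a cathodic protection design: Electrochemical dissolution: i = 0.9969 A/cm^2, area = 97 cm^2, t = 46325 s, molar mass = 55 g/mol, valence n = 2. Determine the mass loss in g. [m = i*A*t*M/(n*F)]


Apply Faraday's law: m = i*A*t*M / (n*F)
Total charge passed Q = i*A*t = 0.9969*97*46325 = 4479595.0725 C
m = Q*M/(n*F) = 4479595.0725*55/(2*96485) = 1276.76701 g

1276.76701 g


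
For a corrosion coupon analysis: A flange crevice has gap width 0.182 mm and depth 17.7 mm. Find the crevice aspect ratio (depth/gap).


Aspect ratio = depth / gap
Ratio = 17.7 / 0.182 = 97.3

97.3


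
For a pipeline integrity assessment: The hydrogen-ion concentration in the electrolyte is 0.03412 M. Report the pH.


pH = −log10[H+]
pH = −log10(0.03412) = 1.47

1.47


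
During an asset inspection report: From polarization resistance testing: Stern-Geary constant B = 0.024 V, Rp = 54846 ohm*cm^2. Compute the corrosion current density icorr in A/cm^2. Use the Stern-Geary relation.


Apply the Stern-Geary relation: icorr = B / Rp
icorr = 0.024 / 54846 = 4.376×10^-7 A/cm^2

4.376×10^-7 A/cm^2


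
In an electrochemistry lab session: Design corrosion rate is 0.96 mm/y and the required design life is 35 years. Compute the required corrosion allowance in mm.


Corrosion allowance = CR × design life
CA = 0.96 * 35 = 33.6 mm

33.6 mm


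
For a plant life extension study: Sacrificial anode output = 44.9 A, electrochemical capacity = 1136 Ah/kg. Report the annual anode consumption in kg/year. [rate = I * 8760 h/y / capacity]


Annual consumption = current * hours per year / capacity
Rate = 44.9 * 8760 / 1136 = 346.2 kg/year

346.2 kg/year


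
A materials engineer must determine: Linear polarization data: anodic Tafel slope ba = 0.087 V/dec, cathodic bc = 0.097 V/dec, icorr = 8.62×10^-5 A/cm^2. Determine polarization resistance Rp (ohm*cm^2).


Apply the Stern-Geary equation: Rp = ba*bc / (2.303*icorr*(ba+bc))
ba*bc = 0.087*0.097 = 0.008439
ba+bc = 0.184; 2.303*icorr*(ba+bc) = 2.303*8.62×10^-5*0.184 = 3.6527422×10^-5
Rp = 0.008439 / 3.6527422×10^-5 = 231.03 ohm*cm^2

231.03 ohm*cm^2


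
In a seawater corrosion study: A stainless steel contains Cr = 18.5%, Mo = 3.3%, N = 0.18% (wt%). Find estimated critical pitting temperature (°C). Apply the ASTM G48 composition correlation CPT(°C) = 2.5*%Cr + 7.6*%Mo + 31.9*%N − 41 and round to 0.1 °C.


Apply the ASTM G48 empirical CPT estimate: CPT(°C) = 2.5*%Cr + 7.6*%Mo + 31.9*%N − 41
2.5*18.5 = 46.25; 7.6*3.3 = 25.08; 31.9*0.18 = 5.742
CPT = 46.25 + 25.08 + 5.742 − 41 = 36.072 °C
Rounded to 0.1 °C: CPT ≈ 36.1 °C

36.1 °C


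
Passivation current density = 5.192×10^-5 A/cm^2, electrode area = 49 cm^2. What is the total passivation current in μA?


I = i_pass * A, then convert A → μA (×10^6)
I = 5.192×10^-5 * 49 * 10^6 = 2544.08 μA

2544.08 μA


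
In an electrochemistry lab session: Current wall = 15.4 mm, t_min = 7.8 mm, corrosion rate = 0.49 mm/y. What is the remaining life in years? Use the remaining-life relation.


Apply the remaining-life relation: RL = (t_current − t_min) / CR
RL = (15.4 − 7.8) / 0.49 = 7.6 / 0.49 = 15.5 years

15.5 years


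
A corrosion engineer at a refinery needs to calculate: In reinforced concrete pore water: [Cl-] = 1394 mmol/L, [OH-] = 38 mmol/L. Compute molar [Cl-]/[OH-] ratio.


Threshold parameter = [Cl-] / [OH-] (molar basis; both in mmol/L, so units cancel)
Ratio = 1394 / 38 = 36.68

36.68


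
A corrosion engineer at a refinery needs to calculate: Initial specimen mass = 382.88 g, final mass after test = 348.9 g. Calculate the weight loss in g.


Weight loss = initial − final
WL = 382.88 − 348.9 = 33.98 g

33.98 g


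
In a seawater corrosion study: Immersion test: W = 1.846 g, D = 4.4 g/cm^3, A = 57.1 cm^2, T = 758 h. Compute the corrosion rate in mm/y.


Apply the mm/y weight-loss relation: CR = 87600 * W / (D * A * T)
Numerator: 87600 * 1.846 = 161709.6
Denominator: 4.4 * 57.1 * 758 = 190439.92
CR = 161709.6 / 190439.92 = 0.849137 mm/y

0.849137 mm/y


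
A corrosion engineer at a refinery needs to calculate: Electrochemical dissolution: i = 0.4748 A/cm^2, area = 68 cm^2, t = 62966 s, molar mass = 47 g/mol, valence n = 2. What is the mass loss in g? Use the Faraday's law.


Apply Faraday's law: m = i*A*t*M / (n*F)
Total charge passed Q = i*A*t = 0.4748*68*62966 = 2032945.4624 C
m = Q*M/(n*F) = 2032945.4624*47/(2*96485) = 495.14659 g

495.14659 g


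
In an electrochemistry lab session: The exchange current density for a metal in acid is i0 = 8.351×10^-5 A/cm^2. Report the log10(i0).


i0 = 8.351×10^-5 A/cm^2
log10(i0) = -4.078

-4.078


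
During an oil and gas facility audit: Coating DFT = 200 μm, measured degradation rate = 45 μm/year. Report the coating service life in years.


Service life = thickness / degradation rate
Life = 200 / 45 = 4.4 years

4.4 years


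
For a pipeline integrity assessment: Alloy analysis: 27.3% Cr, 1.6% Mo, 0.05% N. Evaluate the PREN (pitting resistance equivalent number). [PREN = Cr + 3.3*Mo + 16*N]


Apply the PREN formula: PREN = Cr + 3.3*Mo + 16*N
PREN = 27.3 + 3.3*1.6 + 16*0.05
PREN = 27.3 + 5.28 + 0.8 = 33.38

33.38


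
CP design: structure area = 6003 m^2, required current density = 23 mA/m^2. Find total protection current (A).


I = area * current density, then convert mA → A (÷1000)
I = 6003 * 23 / 1000 = 138.07 A

138.07 A


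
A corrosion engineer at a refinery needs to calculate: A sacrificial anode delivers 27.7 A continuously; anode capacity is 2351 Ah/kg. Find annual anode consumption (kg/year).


Annual consumption = current * hours per year / capacity
Rate = 27.7 * 8760 / 2351 = 103.2 kg/year

103.2 kg/year


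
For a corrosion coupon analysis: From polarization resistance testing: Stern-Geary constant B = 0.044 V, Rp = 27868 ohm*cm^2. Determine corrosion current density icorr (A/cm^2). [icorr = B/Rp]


Apply the Stern-Geary relation: icorr = B / Rp
icorr = 0.044 / 27868 = 1.579×10^-6 A/cm^2

1.579×10^-6 A/cm^2


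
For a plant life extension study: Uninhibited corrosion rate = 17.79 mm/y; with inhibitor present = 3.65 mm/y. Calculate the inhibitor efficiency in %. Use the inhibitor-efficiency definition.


Apply the inhibitor-efficiency definition: IE = (CR_blank − CR_inh)/CR_blank × 100
IE = (17.79 − 3.65) / 17.79 × 100
IE = 14.14 / 17.79 × 100 = 79.5 %

79.5 %


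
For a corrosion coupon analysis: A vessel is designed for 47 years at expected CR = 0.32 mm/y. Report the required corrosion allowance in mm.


Corrosion allowance = CR × design life
CA = 0.32 * 47 = 15.04 mm

15.04 mm


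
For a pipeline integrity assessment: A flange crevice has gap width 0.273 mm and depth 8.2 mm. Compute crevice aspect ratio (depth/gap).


Aspect ratio = depth / gap
Ratio = 8.2 / 0.273 = 30.0

30.0


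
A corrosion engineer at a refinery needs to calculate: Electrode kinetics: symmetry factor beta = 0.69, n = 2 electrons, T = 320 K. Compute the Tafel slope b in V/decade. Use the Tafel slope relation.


Apply the Tafel slope relation: b = 2.303*R*T/(beta*n*F)
Numerator: 2.303 * 8.314 * 320 = 6127.09
Denominator: 0.69 * 2 * 96485 = 133149.3
b = 6127.09 / 133149.3 = 0.046 V/decade

0.046 V/decade


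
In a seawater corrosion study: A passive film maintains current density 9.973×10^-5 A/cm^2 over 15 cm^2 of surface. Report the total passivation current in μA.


I = i_pass * A, then convert A → μA (×10^6)
I = 9.973×10^-5 * 15 * 10^6 = 1495.95 μA

1495.95 μA


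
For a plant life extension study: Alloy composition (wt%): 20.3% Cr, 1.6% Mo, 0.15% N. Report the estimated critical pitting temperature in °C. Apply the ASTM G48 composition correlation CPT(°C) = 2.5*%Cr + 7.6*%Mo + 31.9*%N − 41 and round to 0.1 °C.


Apply the ASTM G48 empirical CPT estimate: CPT(°C) = 2.5*%Cr + 7.6*%Mo + 31.9*%N − 41
2.5*20.3 = 50.75; 7.6*1.6 = 12.16; 31.9*0.15 = 4.785
CPT = 50.75 + 12.16 + 4.785 − 41 = 26.695 °C
Rounded to 0.1 °C: CPT ≈ 26.7 °C

26.7 °C


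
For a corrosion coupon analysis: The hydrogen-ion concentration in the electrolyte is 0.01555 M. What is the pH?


pH = −log10[H+]
pH = −log10(0.01555) = 1.81

1.81


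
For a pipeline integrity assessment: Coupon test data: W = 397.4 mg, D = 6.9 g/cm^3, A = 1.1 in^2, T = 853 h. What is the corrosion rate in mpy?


Apply the mpy weight-loss relation: CR = 534 * W / (D * A * T)
Numerator: 534 * 397.4 = 212211.6
Denominator: 6.9 * 1.1 * 853 = 6474.27
CR = 212211.6 / 6474.27 = 32.7777 mpy

32.7777 mpy


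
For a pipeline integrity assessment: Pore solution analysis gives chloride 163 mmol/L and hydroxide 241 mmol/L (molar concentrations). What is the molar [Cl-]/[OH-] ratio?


Threshold parameter = [Cl-] / [OH-] (molar basis; both in mmol/L, so units cancel)
Ratio = 163 / 241 = 0.68

0.68


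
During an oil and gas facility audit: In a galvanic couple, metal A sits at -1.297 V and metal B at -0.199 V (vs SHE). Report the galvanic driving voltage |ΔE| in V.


Driving voltage is the absolute potential difference.
|ΔE| = |-1.297 − (-0.199)| = 1.098 V

1.098 V


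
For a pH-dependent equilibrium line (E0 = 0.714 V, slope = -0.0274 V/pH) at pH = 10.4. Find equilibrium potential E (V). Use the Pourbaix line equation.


Apply the Pourbaix line equation: E = E0 + slope*pH
E = 0.714 + (-0.0274)*10.4 = 0.714 + (-0.28496) = 0.42904 V
Rounded to 3 decimal places: E = 0.429 V

0.429 V


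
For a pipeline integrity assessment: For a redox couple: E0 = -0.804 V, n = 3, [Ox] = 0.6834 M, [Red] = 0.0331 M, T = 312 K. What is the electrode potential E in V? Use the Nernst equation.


Apply the Nernst equation: E = E0 + (RT/nF)*ln([Ox]/[Red])
Step 1: RT/nF = 8.314*312/(3*96485) = 0.00896156 V
Step 2: [Ox]/[Red] = 0.6834/0.0331 = 20.646526
Step 3: ln(20.646526) = 3.027547
Step 4: correction = 0.00896156 * 3.027547 = 0.027 V
E = -0.804 + 0.027 = -0.777 V

-0.777 V


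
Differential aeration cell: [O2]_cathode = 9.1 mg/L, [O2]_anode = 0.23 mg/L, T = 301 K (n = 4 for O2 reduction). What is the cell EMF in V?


Apply the Nernst concentration-cell relation: E = (RT/nF)*ln(C_cathode/C_anode)
RT/nF = 8.314*301/(4*96485) = 0.0064842 V
ln(9.1/0.23) = 3.67795
E = 0.0064842 * 3.67795 = 0.02385 V

0.02385 V


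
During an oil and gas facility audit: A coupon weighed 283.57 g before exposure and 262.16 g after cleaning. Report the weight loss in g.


Weight loss = initial − final
WL = 283.57 − 262.16 = 21.41 g

21.41 g


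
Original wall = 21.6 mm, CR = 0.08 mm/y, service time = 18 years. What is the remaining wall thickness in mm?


Remaining wall = original − CR × time
t = 21.6 − 0.08*18 = 21.6 − 1.44 = 20.16 mm

20.16 mm


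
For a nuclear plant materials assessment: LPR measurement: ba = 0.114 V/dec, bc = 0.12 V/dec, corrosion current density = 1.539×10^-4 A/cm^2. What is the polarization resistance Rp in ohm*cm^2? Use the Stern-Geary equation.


Apply the Stern-Geary equation: Rp = ba*bc / (2.303*icorr*(ba+bc))
ba*bc = 0.114*0.12 = 0.01368
ba+bc = 0.234; 2.303*icorr*(ba+bc) = 2.303*1.539×10^-4*0.234 = 8.2937018×10^-5
Rp = 0.01368 / 8.2937018×10^-5 = 164.94 ohm*cm^2

164.94 ohm*cm^2


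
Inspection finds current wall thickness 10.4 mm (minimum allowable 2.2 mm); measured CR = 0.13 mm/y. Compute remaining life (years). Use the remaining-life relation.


Apply the remaining-life relation: RL = (t_current − t_min) / CR
RL = (10.4 − 2.2) / 0.13 = 8.2 / 0.13 = 63.1 years

63.1 years


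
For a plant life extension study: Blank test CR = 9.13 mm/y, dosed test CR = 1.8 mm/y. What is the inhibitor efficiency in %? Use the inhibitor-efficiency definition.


Apply the inhibitor-efficiency definition: IE = (CR_blank − CR_inh)/CR_blank × 100
IE = (9.13 − 1.8) / 9.13 × 100
IE = 7.33 / 9.13 × 100 = 80.3 %

80.3 %


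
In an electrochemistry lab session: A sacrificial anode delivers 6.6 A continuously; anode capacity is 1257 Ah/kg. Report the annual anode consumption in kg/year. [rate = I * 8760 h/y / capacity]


Annual consumption = current * hours per year / capacity
Rate = 6.6 * 8760 / 1257 = 46.0 kg/year

46.0 kg/year


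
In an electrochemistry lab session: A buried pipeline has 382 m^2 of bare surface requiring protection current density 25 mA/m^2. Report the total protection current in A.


I = area * current density, then convert mA → A (÷1000)
I = 382 * 25 / 1000 = 9.55 A

9.55 A


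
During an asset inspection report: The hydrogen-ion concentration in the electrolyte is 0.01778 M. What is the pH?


pH = −log10[H+]
pH = −log10(0.01778) = 1.75

1.75


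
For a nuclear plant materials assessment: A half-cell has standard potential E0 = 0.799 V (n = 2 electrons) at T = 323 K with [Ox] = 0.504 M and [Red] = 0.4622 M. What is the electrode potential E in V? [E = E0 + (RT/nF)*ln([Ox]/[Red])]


Apply the Nernst equation: E = E0 + (RT/nF)*ln([Ox]/[Red])
Step 1: RT/nF = 8.314*323/(2*96485) = 0.01391627 V
Step 2: [Ox]/[Red] = 0.504/0.4622 = 1.090437
Step 3: ln(1.090437) = 0.086579
Step 4: correction = 0.01391627 * 0.086579 = 0.001 V
E = 0.799 + 0.001 = 0.8 V

0.8 V


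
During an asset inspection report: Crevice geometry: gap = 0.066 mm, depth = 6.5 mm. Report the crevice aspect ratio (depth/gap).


Aspect ratio = depth / gap
Ratio = 6.5 / 0.066 = 98.5

98.5


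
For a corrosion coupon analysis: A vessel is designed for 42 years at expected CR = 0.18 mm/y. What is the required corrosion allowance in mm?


Corrosion allowance = CR × design life
CA = 0.18 * 42 = 7.56 mm

7.56 mm


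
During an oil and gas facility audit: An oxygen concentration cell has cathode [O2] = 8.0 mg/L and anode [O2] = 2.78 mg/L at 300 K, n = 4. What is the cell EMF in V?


Apply the Nernst concentration-cell relation: E = (RT/nF)*ln(C_cathode/C_anode)
RT/nF = 8.314*300/(4*96485) = 0.00646266 V
ln(8.0/2.78) = 1.05699
E = 0.00646266 * 1.05699 = 0.00683 V

0.00683 V


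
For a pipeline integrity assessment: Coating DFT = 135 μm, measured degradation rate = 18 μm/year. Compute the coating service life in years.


Service life = thickness / degradation rate
Life = 135 / 18 = 7.5 years

7.5 years


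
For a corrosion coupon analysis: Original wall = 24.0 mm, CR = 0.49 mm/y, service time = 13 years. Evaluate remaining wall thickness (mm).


Remaining wall = original − CR × time
t = 24.0 − 0.49*13 = 24.0 − 6.37 = 17.63 mm

17.63 mm


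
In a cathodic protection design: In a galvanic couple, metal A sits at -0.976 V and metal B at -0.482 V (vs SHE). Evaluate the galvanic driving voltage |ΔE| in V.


Driving voltage is the absolute potential difference.
|ΔE| = |-0.976 − (-0.482)| = 0.494 V

0.494 V


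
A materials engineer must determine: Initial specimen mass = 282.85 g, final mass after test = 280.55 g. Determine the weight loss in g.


Weight loss = initial − final
WL = 282.85 − 280.55 = 2.3 g

2.3 g


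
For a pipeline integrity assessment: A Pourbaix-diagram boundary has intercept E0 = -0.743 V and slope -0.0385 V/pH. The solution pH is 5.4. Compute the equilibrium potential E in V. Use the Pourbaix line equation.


Apply the Pourbaix line equation: E = E0 + slope*pH
E = -0.743 + (-0.0385)*5.4 = -0.743 + (-0.2079) = -0.9509 V
Rounded to 3 decimal places: E = -0.951 V

-0.951 V


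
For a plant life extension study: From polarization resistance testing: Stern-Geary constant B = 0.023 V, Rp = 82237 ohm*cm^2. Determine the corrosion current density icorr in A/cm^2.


Apply the Stern-Geary relation: icorr = B / Rp
icorr = 0.023 / 82237 = 2.797×10^-7 A/cm^2

2.797×10^-7 A/cm^2


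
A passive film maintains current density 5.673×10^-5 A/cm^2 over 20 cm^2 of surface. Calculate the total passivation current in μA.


I = i_pass * A, then convert A → μA (×10^6)
I = 5.673×10^-5 * 20 * 10^6 = 1134.6 μA

1134.6 μA


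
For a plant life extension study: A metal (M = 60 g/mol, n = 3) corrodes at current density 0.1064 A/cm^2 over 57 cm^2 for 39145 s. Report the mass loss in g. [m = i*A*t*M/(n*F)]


Apply Faraday's law: m = i*A*t*M / (n*F)
Total charge passed Q = i*A*t = 0.1064*57*39145 = 237406.596 C
m = Q*M/(n*F) = 237406.596*60/(3*96485) = 49.211 g

49.211 g


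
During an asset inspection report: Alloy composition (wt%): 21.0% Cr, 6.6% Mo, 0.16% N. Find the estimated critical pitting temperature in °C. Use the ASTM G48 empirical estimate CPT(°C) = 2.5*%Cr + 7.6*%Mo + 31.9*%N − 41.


Apply the ASTM G48 empirical CPT estimate: CPT(°C) = 2.5*%Cr + 7.6*%Mo + 31.9*%N − 41
2.5*21.0 = 52.5; 7.6*6.6 = 50.16; 31.9*0.16 = 5.104
CPT = 52.5 + 50.16 + 5.104 − 41 = 66.764 °C
Rounded to 0.1 °C: CPT ≈ 66.8 °C

66.8 °C


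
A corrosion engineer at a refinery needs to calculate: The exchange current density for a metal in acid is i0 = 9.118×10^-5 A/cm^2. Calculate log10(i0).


i0 = 9.118×10^-5 A/cm^2
log10(i0) = -4.04

-4.04


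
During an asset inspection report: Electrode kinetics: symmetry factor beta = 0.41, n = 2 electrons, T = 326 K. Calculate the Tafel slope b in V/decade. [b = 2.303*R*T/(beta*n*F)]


Apply the Tafel slope relation: b = 2.303*R*T/(beta*n*F)
Numerator: 2.303 * 8.314 * 326 = 6241.97
Denominator: 0.41 * 2 * 96485 = 79117.7
b = 6241.97 / 79117.7 = 0.079 V/decade

0.079 V/decade


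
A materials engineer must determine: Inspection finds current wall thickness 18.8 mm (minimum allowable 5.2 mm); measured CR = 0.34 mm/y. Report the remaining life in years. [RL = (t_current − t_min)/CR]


Apply the remaining-life relation: RL = (t_current − t_min) / CR
RL = (18.8 − 5.2) / 0.34 = 13.6 / 0.34 = 40.0 years

40.0 years


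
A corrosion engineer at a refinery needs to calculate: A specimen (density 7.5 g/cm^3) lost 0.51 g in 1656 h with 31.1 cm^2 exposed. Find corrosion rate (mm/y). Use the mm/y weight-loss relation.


Apply the mm/y weight-loss relation: CR = 87600 * W / (D * A * T)
Numerator: 87600 * 0.51 = 44676.0
Denominator: 7.5 * 31.1 * 1656 = 386262.0
CR = 44676.0 / 386262.0 = 0.1157 mm/y

0.1157 mm/y


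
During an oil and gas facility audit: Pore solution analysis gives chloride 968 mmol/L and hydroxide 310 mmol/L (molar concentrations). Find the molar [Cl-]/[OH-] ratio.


Threshold parameter = [Cl-] / [OH-] (molar basis; both in mmol/L, so units cancel)
Ratio = 968 / 310 = 3.12

3.12


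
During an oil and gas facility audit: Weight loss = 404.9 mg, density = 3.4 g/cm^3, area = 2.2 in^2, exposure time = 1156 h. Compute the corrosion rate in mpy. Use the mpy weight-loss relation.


Apply the mpy weight-loss relation: CR = 534 * W / (D * A * T)
Numerator: 534 * 404.9 = 216216.6
Denominator: 3.4 * 2.2 * 1156 = 8646.88
CR = 216216.6 / 8646.88 = 25.00516 mpy

25.00516 mpy


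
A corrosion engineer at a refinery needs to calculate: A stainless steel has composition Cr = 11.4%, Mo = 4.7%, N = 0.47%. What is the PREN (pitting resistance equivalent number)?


Apply the PREN formula: PREN = Cr + 3.3*Mo + 16*N
PREN = 11.4 + 3.3*4.7 + 16*0.47
PREN = 11.4 + 15.51 + 7.52 = 34.43

34.43


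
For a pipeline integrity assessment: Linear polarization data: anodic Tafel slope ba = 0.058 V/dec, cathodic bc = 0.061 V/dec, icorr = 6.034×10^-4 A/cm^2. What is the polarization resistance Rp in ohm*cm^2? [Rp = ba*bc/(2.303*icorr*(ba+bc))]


Apply the Stern-Geary equation: Rp = ba*bc / (2.303*icorr*(ba+bc))
ba*bc = 0.058*0.061 = 0.003538
ba+bc = 0.119; 2.303*icorr*(ba+bc) = 2.303*6.034×10^-4*0.119 = 1.6536599×10^-4
Rp = 0.003538 / 1.6536599×10^-4 = 21.39 ohm*cm^2

21.39 ohm*cm^2


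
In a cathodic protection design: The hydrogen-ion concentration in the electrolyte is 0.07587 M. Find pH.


pH = −log10[H+]
pH = −log10(0.07587) = 1.12

1.12


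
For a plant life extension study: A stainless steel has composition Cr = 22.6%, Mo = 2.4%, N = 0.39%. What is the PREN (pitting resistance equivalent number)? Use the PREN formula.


Apply the PREN formula: PREN = Cr + 3.3*Mo + 16*N
PREN = 22.6 + 3.3*2.4 + 16*0.39
PREN = 22.6 + 7.92 + 6.24 = 36.76

36.76


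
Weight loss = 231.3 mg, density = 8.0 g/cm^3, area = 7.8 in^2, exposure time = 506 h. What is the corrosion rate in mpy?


Apply the mpy weight-loss relation: CR = 534 * W / (D * A * T)
Numerator: 534 * 231.3 = 123514.2
Denominator: 8.0 * 7.8 * 506 = 31574.4
CR = 123514.2 / 31574.4 = 3.912 mpy

3.912 mpy


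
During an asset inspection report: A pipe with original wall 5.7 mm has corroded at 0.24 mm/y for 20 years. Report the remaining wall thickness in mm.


Remaining wall = original − CR × time
t = 5.7 − 0.24*20 = 5.7 − 4.8 = 0.9 mm

0.9 mm


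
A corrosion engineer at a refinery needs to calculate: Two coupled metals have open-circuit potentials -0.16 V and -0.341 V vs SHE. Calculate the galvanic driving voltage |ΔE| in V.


Driving voltage is the absolute potential difference.
|ΔE| = |-0.16 − (-0.341)| = 0.181 V

0.181 V


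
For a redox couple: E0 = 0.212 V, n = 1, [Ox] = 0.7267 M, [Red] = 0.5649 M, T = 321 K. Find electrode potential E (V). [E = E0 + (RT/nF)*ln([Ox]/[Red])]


Apply the Nernst equation: E = E0 + (RT/nF)*ln([Ox]/[Red])
Step 1: RT/nF = 8.314*321/(1*96485) = 0.0276602 V
Step 2: [Ox]/[Red] = 0.7267/0.5649 = 1.286422
Step 3: ln(1.286422) = 0.251865
Step 4: correction = 0.0276602 * 0.251865 = 0.007 V
E = 0.212 + 0.007 = 0.219 V

0.219 V


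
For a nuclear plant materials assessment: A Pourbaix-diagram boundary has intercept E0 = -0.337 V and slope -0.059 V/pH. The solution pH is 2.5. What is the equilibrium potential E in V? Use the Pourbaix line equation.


Apply the Pourbaix line equation: E = E0 + slope*pH
E = -0.337 + (-0.059)*2.5 = -0.337 + (-0.1475) = -0.4845 V
Rounded to 3 decimal places: E = -0.485 V

-0.485 V


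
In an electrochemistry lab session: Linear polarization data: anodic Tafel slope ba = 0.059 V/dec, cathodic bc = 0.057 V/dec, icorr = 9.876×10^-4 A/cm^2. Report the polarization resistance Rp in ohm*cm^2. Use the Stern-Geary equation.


Apply the Stern-Geary equation: Rp = ba*bc / (2.303*icorr*(ba+bc))
ba*bc = 0.059*0.057 = 0.003363
ba+bc = 0.116; 2.303*icorr*(ba+bc) = 2.303*9.876×10^-4*0.116 = 2.6383536×10^-4
Rp = 0.003363 / 2.6383536×10^-4 = 12.7 ohm*cm^2

12.7 ohm*cm^2


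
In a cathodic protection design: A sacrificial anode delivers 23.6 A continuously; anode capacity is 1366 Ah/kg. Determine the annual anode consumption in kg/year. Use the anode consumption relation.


Annual consumption = current * hours per year / capacity
Rate = 23.6 * 8760 / 1366 = 151.3 kg/year

151.3 kg/year


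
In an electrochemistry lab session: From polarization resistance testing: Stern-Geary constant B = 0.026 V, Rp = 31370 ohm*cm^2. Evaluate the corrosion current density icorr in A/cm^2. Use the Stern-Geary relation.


Apply the Stern-Geary relation: icorr = B / Rp
icorr = 0.026 / 31370 = 8.288×10^-7 A/cm^2

8.288×10^-7 A/cm^2


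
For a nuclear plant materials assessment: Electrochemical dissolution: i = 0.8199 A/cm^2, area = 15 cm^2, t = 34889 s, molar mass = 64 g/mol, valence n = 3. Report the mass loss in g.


Apply Faraday's law: m = i*A*t*M / (n*F)
Total charge passed Q = i*A*t = 0.8199*15*34889 = 429082.3665 C
m = Q*M/(n*F) = 429082.3665*64/(3*96485) = 94.87233 g

94.87233 g


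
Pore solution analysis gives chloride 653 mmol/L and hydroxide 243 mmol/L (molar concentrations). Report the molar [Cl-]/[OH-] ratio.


Threshold parameter = [Cl-] / [OH-] (molar basis; both in mmol/L, so units cancel)
Ratio = 653 / 243 = 2.69

2.69


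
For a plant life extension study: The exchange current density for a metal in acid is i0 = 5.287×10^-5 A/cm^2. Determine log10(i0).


i0 = 5.287×10^-5 A/cm^2
log10(i0) = -4.277

-4.277


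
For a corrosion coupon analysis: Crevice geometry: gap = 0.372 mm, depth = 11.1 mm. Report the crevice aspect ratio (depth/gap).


Aspect ratio = depth / gap
Ratio = 11.1 / 0.372 = 29.8

29.8


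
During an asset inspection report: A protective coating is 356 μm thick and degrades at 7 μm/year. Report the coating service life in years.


Service life = thickness / degradation rate
Life = 356 / 7 = 50.9 years

50.9 years


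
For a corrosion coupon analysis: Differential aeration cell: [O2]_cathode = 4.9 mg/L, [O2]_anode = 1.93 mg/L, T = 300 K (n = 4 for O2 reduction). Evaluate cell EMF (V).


Apply the Nernst concentration-cell relation: E = (RT/nF)*ln(C_cathode/C_anode)
RT/nF = 8.314*300/(4*96485) = 0.00646266 V
ln(4.9/1.93) = 0.93172
E = 0.00646266 * 0.93172 = 0.00602 V

0.00602 V


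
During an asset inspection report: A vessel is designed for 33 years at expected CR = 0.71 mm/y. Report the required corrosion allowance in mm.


Corrosion allowance = CR × design life
CA = 0.71 * 33 = 23.43 mm

23.43 mm


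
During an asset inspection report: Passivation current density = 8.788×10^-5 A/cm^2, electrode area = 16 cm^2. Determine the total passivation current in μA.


I = i_pass * A, then convert A → μA (×10^6)
I = 8.788×10^-5 * 16 * 10^6 = 1406.08 μA

1406.08 μA


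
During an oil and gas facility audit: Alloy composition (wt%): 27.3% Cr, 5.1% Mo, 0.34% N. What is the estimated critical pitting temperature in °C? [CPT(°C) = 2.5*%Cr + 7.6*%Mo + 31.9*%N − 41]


Apply the ASTM G48 empirical CPT estimate: CPT(°C) = 2.5*%Cr + 7.6*%Mo + 31.9*%N − 41
2.5*27.3 = 68.25; 7.6*5.1 = 38.76; 31.9*0.34 = 10.846
CPT = 68.25 + 38.76 + 10.846 − 41 = 76.856 °C
Rounded to 0.1 °C: CPT ≈ 76.9 °C

76.9 °C


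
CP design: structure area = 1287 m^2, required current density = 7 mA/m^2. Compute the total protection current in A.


I = area * current density, then convert mA → A (÷1000)
I = 1287 * 7 / 1000 = 9.01 A

9.01 A


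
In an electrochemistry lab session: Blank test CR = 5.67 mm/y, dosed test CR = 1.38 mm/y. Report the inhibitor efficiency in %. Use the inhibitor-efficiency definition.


Apply the inhibitor-efficiency definition: IE = (CR_blank − CR_inh)/CR_blank × 100
IE = (5.67 − 1.38) / 5.67 × 100
IE = 4.29 / 5.67 × 100 = 75.7 %

75.7 %


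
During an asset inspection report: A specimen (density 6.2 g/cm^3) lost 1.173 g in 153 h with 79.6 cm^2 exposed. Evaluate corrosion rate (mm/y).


Apply the mm/y weight-loss relation: CR = 87600 * W / (D * A * T)
Numerator: 87600 * 1.173 = 102754.8
Denominator: 6.2 * 79.6 * 153 = 75508.56
CR = 102754.8 / 75508.56 = 1.36084 mm/y

1.36084 mm/y


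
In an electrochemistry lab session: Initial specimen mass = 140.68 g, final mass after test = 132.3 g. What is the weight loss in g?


Weight loss = initial − final
WL = 140.68 − 132.3 = 8.38 g

8.38 g


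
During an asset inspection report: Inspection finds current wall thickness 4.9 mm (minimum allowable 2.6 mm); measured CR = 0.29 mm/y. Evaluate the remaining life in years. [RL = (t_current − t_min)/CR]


Apply the remaining-life relation: RL = (t_current − t_min) / CR
RL = (4.9 − 2.6) / 0.29 = 2.3 / 0.29 = 7.9 years

7.9 years


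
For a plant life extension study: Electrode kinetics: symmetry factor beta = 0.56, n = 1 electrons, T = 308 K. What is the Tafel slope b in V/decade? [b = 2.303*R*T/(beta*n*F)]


Apply the Tafel slope relation: b = 2.303*R*T/(beta*n*F)
Numerator: 2.303 * 8.314 * 308 = 5897.32
Denominator: 0.56 * 1 * 96485 = 54031.6
b = 5897.32 / 54031.6 = 0.1091 V/decade

0.1091 V/decade


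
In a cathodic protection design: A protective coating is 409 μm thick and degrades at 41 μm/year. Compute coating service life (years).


Service life = thickness / degradation rate
Life = 409 / 41 = 10.0 years

10.0 years


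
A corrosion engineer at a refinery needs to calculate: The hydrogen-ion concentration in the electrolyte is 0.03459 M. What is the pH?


pH = −log10[H+]
pH = −log10(0.03459) = 1.46

1.46


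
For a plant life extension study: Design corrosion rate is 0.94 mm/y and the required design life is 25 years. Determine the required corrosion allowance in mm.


Corrosion allowance = CR × design life
CA = 0.94 * 25 = 23.5 mm

23.5 mm


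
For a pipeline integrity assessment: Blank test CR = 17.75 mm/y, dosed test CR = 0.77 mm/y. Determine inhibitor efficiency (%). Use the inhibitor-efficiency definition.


Apply the inhibitor-efficiency definition: IE = (CR_blank − CR_inh)/CR_blank × 100
IE = (17.75 − 0.77) / 17.75 × 100
IE = 16.98 / 17.75 × 100 = 95.7 %

95.7 %


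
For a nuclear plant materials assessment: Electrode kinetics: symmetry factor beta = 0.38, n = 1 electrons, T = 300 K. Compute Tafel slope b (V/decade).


Apply the Tafel slope relation: b = 2.303*R*T/(beta*n*F)
Numerator: 2.303 * 8.314 * 300 = 5744.14
Denominator: 0.38 * 1 * 96485 = 36664.3
b = 5744.14 / 36664.3 = 0.157 V/decade

0.157 V/decade


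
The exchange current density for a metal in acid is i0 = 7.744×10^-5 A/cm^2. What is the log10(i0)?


i0 = 7.744×10^-5 A/cm^2
log10(i0) = -4.111

-4.111


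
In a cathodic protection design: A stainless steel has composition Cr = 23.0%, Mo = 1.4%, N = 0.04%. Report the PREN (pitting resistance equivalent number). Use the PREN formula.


Apply the PREN formula: PREN = Cr + 3.3*Mo + 16*N
PREN = 23.0 + 3.3*1.4 + 16*0.04
PREN = 23.0 + 4.62 + 0.64 = 28.26

28.26


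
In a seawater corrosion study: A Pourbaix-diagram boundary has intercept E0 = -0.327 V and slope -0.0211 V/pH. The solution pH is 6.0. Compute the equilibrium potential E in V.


Apply the Pourbaix line equation: E = E0 + slope*pH
E = -0.327 + (-0.0211)*6.0 = -0.327 + (-0.1266) = -0.4536 V
Rounded to 4 decimal places: E = -0.4536 V

-0.4536 V


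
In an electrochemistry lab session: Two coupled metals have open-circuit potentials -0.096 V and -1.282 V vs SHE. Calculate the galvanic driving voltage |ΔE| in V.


Driving voltage is the absolute potential difference.
|ΔE| = |-0.096 − (-1.282)| = 1.186 V

1.186 V


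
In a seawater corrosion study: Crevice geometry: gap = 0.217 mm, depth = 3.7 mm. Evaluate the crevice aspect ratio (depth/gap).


Aspect ratio = depth / gap
Ratio = 3.7 / 0.217 = 17.1

17.1


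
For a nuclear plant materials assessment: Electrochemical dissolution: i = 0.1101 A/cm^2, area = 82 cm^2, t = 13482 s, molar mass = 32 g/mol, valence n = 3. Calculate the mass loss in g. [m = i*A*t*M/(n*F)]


Apply Faraday's law: m = i*A*t*M / (n*F)
Total charge passed Q = i*A*t = 0.1101*82*13482 = 121718.1924 C
m = Q*M/(n*F) = 121718.1924*32/(3*96485) = 13.456 g

13.456 g


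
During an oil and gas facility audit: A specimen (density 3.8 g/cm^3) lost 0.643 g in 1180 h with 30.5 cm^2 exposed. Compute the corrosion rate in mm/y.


Apply the mm/y weight-loss relation: CR = 87600 * W / (D * A * T)
Numerator: 87600 * 0.643 = 56326.8
Denominator: 3.8 * 30.5 * 1180 = 136762.0
CR = 56326.8 / 136762.0 = 0.4119 mm/y

0.4119 mm/y


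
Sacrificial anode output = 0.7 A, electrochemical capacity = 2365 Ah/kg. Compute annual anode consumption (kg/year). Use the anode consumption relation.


Annual consumption = current * hours per year / capacity
Rate = 0.7 * 8760 / 2365 = 2.6 kg/year

2.6 kg/year


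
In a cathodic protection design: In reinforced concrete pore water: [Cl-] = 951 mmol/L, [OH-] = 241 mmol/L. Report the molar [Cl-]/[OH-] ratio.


Threshold parameter = [Cl-] / [OH-] (molar basis; both in mmol/L, so units cancel)
Ratio = 951 / 241 = 3.95

3.95


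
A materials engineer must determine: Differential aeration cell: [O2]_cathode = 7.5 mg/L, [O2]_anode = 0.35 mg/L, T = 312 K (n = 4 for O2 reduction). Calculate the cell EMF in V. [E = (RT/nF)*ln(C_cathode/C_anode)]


Apply the Nernst concentration-cell relation: E = (RT/nF)*ln(C_cathode/C_anode)
RT/nF = 8.314*312/(4*96485) = 0.00672117 V
ln(7.5/0.35) = 3.06473
E = 0.00672117 * 3.06473 = 0.0206 V

0.0206 V


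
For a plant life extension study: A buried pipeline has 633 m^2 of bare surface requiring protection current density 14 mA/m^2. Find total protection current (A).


I = area * current density, then convert mA → A (÷1000)
I = 633 * 14 / 1000 = 8.86 A

8.86 A


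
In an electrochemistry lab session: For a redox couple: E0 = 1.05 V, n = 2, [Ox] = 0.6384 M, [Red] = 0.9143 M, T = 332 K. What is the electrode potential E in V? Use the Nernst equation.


Apply the Nernst equation: E = E0 + (RT/nF)*ln([Ox]/[Red])
Step 1: RT/nF = 8.314*332/(2*96485) = 0.01430403 V
Step 2: [Ox]/[Red] = 0.6384/0.9143 = 0.698239
Step 3: ln(0.698239) = -0.359194
Step 4: correction = 0.01430403 * -0.359194 = -0.0051 V
E = 1.05 + -0.0051 = 1.0449 V

1.0449 V


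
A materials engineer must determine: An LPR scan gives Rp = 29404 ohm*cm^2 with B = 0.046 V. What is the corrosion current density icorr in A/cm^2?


Apply the Stern-Geary relation: icorr = B / Rp
icorr = 0.046 / 29404 = 1.564×10^-6 A/cm^2

1.564×10^-6 A/cm^2


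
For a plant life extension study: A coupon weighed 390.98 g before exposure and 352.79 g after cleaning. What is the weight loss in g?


Weight loss = initial − final
WL = 390.98 − 352.79 = 38.19 g

38.19 g


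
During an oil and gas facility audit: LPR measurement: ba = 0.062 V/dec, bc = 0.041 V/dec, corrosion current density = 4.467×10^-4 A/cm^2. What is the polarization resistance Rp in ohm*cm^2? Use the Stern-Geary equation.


Apply the Stern-Geary equation: Rp = ba*bc / (2.303*icorr*(ba+bc))
ba*bc = 0.062*0.041 = 0.002542
ba+bc = 0.103; 2.303*icorr*(ba+bc) = 2.303*4.467×10^-4*0.103 = 1.0596126×10^-4
Rp = 0.002542 / 1.0596126×10^-4 = 23.99 ohm*cm^2

23.99 ohm*cm^2


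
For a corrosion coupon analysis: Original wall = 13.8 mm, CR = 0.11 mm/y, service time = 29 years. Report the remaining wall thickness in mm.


Remaining wall = original − CR × time
t = 13.8 − 0.11*29 = 13.8 − 3.19 = 10.61 mm

10.61 mm


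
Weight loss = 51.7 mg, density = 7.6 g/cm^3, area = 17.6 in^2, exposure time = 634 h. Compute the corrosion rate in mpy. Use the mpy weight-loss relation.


Apply the mpy weight-loss relation: CR = 534 * W / (D * A * T)
Numerator: 534 * 51.7 = 27607.8
Denominator: 7.6 * 17.6 * 634 = 84803.84
CR = 27607.8 / 84803.84 = 0.32555 mpy

0.32555 mpy


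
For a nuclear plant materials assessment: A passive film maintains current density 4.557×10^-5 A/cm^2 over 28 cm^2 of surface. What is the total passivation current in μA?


I = i_pass * A, then convert A → μA (×10^6)
I = 4.557×10^-5 * 28 * 10^6 = 1275.96 μA

1275.96 μA


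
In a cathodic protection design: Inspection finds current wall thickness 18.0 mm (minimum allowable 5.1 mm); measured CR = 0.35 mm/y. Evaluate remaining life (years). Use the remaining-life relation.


Apply the remaining-life relation: RL = (t_current − t_min) / CR
RL = (18.0 − 5.1) / 0.35 = 12.9 / 0.35 = 36.9 years

36.9 years


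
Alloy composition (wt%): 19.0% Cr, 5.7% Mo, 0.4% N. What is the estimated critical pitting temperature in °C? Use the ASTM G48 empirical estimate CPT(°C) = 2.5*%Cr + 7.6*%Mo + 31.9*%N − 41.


Apply the ASTM G48 empirical CPT estimate: CPT(°C) = 2.5*%Cr + 7.6*%Mo + 31.9*%N − 41
2.5*19.0 = 47.5; 7.6*5.7 = 43.32; 31.9*0.4 = 12.76
CPT = 47.5 + 43.32 + 12.76 − 41 = 62.58 °C
Rounded to 0.1 °C: CPT ≈ 62.6 °C

62.6 °C


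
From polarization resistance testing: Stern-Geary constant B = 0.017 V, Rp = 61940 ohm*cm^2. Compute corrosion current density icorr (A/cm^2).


Apply the Stern-Geary relation: icorr = B / Rp
icorr = 0.017 / 61940 = 2.745×10^-7 A/cm^2

2.745×10^-7 A/cm^2


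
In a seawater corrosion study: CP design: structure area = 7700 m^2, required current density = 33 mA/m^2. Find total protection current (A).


I = area * current density, then convert mA → A (÷1000)
I = 7700 * 33 / 1000 = 254.1 A

254.1 A


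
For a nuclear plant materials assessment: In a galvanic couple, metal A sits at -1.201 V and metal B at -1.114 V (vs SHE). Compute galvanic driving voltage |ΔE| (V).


Driving voltage is the absolute potential difference.
|ΔE| = |-1.201 − (-1.114)| = 0.087 V

0.087 V


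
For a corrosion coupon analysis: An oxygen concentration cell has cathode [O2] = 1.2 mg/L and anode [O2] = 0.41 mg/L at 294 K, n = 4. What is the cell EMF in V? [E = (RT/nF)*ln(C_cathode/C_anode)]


Apply the Nernst concentration-cell relation: E = (RT/nF)*ln(C_cathode/C_anode)
RT/nF = 8.314*294/(4*96485) = 0.00633341 V
ln(1.2/0.41) = 1.07392
E = 0.00633341 * 1.07392 = 0.0068 V

0.0068 V


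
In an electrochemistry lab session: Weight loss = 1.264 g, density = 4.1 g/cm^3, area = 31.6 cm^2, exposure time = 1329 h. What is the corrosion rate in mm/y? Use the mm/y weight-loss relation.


Apply the mm/y weight-loss relation: CR = 87600 * W / (D * A * T)
Numerator: 87600 * 1.264 = 110726.4
Denominator: 4.1 * 31.6 * 1329 = 172185.24
CR = 110726.4 / 172185.24 = 0.6431 mm/y

0.6431 mm/y


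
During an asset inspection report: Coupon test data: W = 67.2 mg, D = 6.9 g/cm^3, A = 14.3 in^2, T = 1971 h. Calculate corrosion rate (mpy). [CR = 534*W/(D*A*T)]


Apply the mpy weight-loss relation: CR = 534 * W / (D * A * T)
Numerator: 534 * 67.2 = 35884.8
Denominator: 6.9 * 14.3 * 1971 = 194478.57
CR = 35884.8 / 194478.57 = 0.18452 mpy

0.18452 mpy


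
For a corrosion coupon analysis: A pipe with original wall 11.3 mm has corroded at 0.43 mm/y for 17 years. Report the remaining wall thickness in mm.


Remaining wall = original − CR × time
t = 11.3 − 0.43*17 = 11.3 − 7.31 = 3.99 mm

3.99 mm


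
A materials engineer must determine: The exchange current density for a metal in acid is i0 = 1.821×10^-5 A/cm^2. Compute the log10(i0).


i0 = 1.821×10^-5 A/cm^2
log10(i0) = -4.74

-4.74


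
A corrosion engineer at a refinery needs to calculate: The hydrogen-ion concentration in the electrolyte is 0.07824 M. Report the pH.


pH = −log10[H+]
pH = −log10(0.07824) = 1.11

1.11


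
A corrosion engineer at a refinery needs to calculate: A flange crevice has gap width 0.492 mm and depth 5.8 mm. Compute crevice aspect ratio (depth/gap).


Aspect ratio = depth / gap
Ratio = 5.8 / 0.492 = 11.8

11.8


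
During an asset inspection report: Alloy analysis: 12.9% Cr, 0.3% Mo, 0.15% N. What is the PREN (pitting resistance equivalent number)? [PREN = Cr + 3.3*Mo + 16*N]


Apply the PREN formula: PREN = Cr + 3.3*Mo + 16*N
PREN = 12.9 + 3.3*0.3 + 16*0.15
PREN = 12.9 + 0.99 + 2.4 = 16.29

16.29
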